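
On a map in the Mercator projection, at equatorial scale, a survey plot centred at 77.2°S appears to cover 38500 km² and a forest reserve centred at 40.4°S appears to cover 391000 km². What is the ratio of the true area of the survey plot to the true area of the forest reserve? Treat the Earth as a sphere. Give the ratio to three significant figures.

0.00833

Since Mercator area scale is 1/cos²φ, the true area equals the apparent area multiplied by cos²φ.
True area of survey plot: 38500 × cos²(77.2°) = 38500 × 0.04908 = 1890 km².
True area of forest reserve: 391000 × cos²(40.4°) = 391000 × 0.5799 = 226800 km².
Ratio = 1890 / 226800 ≈ 0.00833.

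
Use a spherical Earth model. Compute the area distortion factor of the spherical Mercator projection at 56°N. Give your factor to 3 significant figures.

The Mercator projection is conformal; its linear scale factor is the same in every direction and equals sec φ = 1/cos φ.
Areal scale = k² = sec²φ = 1/cos²(56°) = 1/0.5592² = 3.198.

3.20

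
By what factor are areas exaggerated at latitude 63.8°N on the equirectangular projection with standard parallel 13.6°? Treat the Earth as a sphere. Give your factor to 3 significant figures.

In the equirectangular projection with standard parallel φ₀ = 13.6° (x = Rλ cos φ₀, y = Rφ), meridians are true-scale (h = 1) and the parallel scale is k = cos φ₀ / cos φ.
Areal scale = h·k = 1 × cos φ₀ / cos φ; at 63.8°, h = 1.000, k = 2.201, so h·k = 2.201.

2.20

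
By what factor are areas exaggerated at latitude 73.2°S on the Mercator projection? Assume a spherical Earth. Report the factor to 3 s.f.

For Mercator, h = k = sec φ (a conformal cylindrical projection has a single point scale, 1/cos φ).
Areal scale = k² = sec²φ = 1/cos²(73.2°) = 1/0.2890² = 11.97.

12.0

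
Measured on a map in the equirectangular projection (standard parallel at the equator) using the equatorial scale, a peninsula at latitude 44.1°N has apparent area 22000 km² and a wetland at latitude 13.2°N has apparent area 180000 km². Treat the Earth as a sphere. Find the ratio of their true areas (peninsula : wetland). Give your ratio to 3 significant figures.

0.0902

Plate carrée has h = 1 and k = sec φ, giving areal scale sec φ; true area = (apparent area) · cos φ.
True area of peninsula: 22000 × cos(44.1°) = 22000 × 0.7181 = 15800 km².
True area of wetland: 180000 × cos(13.2°) = 180000 × 0.9736 = 175200 km².
Ratio = 15800 / 175200 ≈ 0.0902.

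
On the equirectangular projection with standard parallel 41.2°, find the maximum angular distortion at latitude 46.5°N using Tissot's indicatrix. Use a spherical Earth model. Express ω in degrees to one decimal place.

The equidistant cylindrical projection with φ₀ = 41.2° has h = 1 (meridians true) and k = cos φ₀ / cos φ along parallels.
At 46.5°: h = 1.000, k = 1.093; principal scales a = 1.093, b = 1.000.
sin(ω/2) = (a − b)/(a + b) = 0.09306/2.093 = 0.04446, so ω = 2 arcsin(0.04446) ≈ 5.1°.

5.1°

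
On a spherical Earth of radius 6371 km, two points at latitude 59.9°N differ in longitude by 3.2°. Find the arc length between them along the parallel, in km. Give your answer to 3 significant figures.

178 km

Arc length along a parallel = R cos φ · Δλ (with Δλ in radians).
= 6371 × cos 59.9° × (3.2° × π/180) = 6371 × 0.5015 × 0.05585 ≈ 178 km.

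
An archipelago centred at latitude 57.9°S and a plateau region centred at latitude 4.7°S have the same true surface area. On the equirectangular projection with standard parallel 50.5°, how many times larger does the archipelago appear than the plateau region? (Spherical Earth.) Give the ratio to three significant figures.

In the equirectangular projection with standard parallel φ₀ = 50.5° (x = Rλ cos φ₀, y = Rφ), meridians are true-scale (h = 1) and the parallel scale is k = cos φ₀ / cos φ.
Areal scale at 57.9°: h·k = 1.000 × 1.197 = 1.197.
Areal scale at 4.7°: h·k = 1.000 × 0.6382 = 0.6382.
Ratio = 1.197/0.6382 ≈ 1.88.

1.88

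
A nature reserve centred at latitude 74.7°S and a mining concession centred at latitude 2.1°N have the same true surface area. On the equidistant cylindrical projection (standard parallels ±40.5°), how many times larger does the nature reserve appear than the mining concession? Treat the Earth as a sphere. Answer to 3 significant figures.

The equidistant cylindrical projection with φ₀ = 40.5° has h = 1 (meridians true) and k = cos φ₀ / cos φ along parallels.
Areal scale at 74.7°: h·k = 1.000 × 2.882 = 2.882.
Areal scale at 2.1°: h·k = 1.000 × 0.7609 = 0.7609.
Ratio = 2.882/0.7609 ≈ 3.79.

3.79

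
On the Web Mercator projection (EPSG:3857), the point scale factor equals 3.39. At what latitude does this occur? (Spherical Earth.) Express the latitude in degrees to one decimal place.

72.8°

Mercator scale is k = sec φ = 1/cos φ.
1/cos φ = 3.39  ⇒  cos φ = 0.2950  ⇒  φ = arccos(0.2950) ≈ 72.8°.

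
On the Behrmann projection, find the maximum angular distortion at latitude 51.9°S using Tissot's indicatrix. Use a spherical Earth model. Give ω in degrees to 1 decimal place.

38.1°

The Behrmann projection is cylindrical equal-area with φ₀ = 30°. For cylindrical equal-area with standard parallel φ₀, h = cos φ / cos φ₀ and k = cos φ₀ / cos φ, so h·k = 1.
At 51.9°: h = 0.7125, k = 1.404; principal scales a = 1.404, b = 0.7125.
sin(ω/2) = (a − b)/(a + b) = 0.6910/2.116 = 0.3266, so ω = 2 arcsin(0.3266) ≈ 38.1°.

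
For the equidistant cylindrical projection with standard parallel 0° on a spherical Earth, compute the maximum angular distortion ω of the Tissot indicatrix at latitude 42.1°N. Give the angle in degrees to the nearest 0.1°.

Plate carrée maps x = Rλ, y = Rφ. The meridian scale is h = 1 and the parallel scale is k = 1/cos φ = sec φ.
At 42.1°: h = 1.000, k = 1.348; principal scales a = 1.348, b = 1.000.
sin(ω/2) = (a − b)/(a + b) = 0.3478/2.348 = 0.1481, so ω = 2 arcsin(0.1481) ≈ 17.0°.

17.0°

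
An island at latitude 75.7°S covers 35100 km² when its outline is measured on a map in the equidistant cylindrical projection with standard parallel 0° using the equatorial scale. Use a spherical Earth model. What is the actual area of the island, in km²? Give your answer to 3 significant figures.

For the equirectangular projection with φ₀ = 0 (plate carrée), h = 1 along meridians and k = sec φ along parallels.
Areal scale = h·k = 1 × sec φ; at 75.7°, h = 1.000, k = 4.049, so h·k = 4.049.
True area = apparent / (areal scale) = 35100 / 4.049 ≈ 8670 km².

8670 km²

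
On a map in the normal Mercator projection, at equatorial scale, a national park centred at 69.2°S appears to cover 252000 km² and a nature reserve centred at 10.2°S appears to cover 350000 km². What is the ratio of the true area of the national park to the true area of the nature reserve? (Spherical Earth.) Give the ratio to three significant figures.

0.0937

Mercator's areal exaggeration is sec²φ; hence true area = (apparent area) · cos²φ.
True area of national park: 252000 × cos²(69.2°) = 252000 × 0.1261 = 31780 km².
True area of nature reserve: 350000 × cos²(10.2°) = 350000 × 0.9686 = 339000 km².
Ratio = 31780 / 339000 ≈ 0.0937.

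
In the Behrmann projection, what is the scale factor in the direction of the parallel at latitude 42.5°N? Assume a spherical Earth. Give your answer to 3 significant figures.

1.17

The Behrmann projection is cylindrical equal-area with φ₀ = 30°. For cylindrical equal-area with standard parallel φ₀, h = cos φ / cos φ₀ and k = cos φ₀ / cos φ, so h·k = 1.
k = cos 30° / cos 42.5° = 0.8660/0.7373 = 1.175.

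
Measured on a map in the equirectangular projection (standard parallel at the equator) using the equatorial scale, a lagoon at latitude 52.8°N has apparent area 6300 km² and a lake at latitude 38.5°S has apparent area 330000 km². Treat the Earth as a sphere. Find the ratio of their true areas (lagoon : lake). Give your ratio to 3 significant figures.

On the plate carrée, areal scale = h·k = 1 × sec φ, so true area = apparent × cos φ.
True area of lagoon: 6300 × cos(52.8°) = 6300 × 0.6046 = 3809 km².
True area of lake: 330000 × cos(38.5°) = 330000 × 0.7826 = 258300 km².
Ratio = 3809 / 258300 ≈ 0.0147.

0.0147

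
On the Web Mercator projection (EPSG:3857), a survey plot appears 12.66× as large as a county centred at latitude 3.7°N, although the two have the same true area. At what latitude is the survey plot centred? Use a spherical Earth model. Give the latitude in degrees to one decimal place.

Mercator areal scale is sec²φ, so apparent-area ratio = sec²φ₁ / sec²φ₂ = cos²φ₂ / cos²φ₁.
cos²φ₂ / cos²φ₁ = 12.66  ⇒  cos φ₁ = cos 3.7° / √12.66 = 0.9979/3.558 = 0.2805.
φ₁ = arccos(0.2805) ≈ 73.7°.

73.7°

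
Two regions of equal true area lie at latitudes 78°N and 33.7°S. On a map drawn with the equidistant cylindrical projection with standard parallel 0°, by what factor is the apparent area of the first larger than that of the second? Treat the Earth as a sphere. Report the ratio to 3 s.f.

For the equirectangular projection with φ₀ = 0 (plate carrée), h = 1 along meridians and k = sec φ along parallels.
Areal scale at 78°: h·k = 1.000 × 4.810 = 4.810.
Areal scale at 33.7°: h·k = 1.000 × 1.202 = 1.202.
Ratio = 4.810/1.202 ≈ 4.00.

4.00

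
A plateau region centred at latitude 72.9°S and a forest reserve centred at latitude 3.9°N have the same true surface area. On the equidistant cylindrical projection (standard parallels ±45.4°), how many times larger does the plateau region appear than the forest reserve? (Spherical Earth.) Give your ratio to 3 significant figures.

3.39

In the equirectangular projection with standard parallel φ₀ = 45.4° (x = Rλ cos φ₀, y = Rφ), meridians are true-scale (h = 1) and the parallel scale is k = cos φ₀ / cos φ.
Areal scale at 72.9°: h·k = 1.000 × 2.388 = 2.388.
Areal scale at 3.9°: h·k = 1.000 × 0.7038 = 0.7038.
Ratio = 2.388/0.7038 ≈ 3.39.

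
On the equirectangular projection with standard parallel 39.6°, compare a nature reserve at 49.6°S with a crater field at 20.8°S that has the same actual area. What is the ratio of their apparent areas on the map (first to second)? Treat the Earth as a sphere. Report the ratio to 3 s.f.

In the equirectangular projection with standard parallel φ₀ = 39.6° (x = Rλ cos φ₀, y = Rφ), meridians are true-scale (h = 1) and the parallel scale is k = cos φ₀ / cos φ.
Areal scale at 49.6°: h·k = 1.000 × 1.189 = 1.189.
Areal scale at 20.8°: h·k = 1.000 × 0.8242 = 0.8242.
Ratio = 1.189/0.8242 ≈ 1.44.

1.44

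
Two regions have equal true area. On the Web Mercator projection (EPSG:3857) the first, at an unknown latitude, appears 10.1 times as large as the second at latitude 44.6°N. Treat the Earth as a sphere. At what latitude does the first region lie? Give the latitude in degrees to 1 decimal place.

77.1°

For equal true areas on Mercator, apparent areas scale as sec²φ, so the ratio is cos²φ₂ / cos²φ₁.
cos²φ₂ / cos²φ₁ = 10.1  ⇒  cos φ₁ = cos 44.6° / √10.1 = 0.7120/3.178 = 0.2240.
φ₁ = arccos(0.2240) ≈ 77.1°.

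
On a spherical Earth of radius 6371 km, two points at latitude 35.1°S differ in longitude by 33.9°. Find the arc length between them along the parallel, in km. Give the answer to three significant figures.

Arc length along a parallel = R cos φ · Δλ (with Δλ in radians).
= 6371 × cos 35.1° × (33.9° × π/180) = 6371 × 0.8181 × 0.5917 ≈ 3080 km.

3080 km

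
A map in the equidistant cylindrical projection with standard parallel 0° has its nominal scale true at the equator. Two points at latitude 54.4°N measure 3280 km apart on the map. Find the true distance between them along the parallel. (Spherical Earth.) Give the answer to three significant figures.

In the plate carrée (x = Rλ, y = Rφ), meridians are true-scale (h = 1) and parallels are stretched by k = sec φ.
Along the parallel at 54.4°, map distances are exaggerated by k = sec 54.4° = 1.718.
True distance = 3280 / 1.718 = 3280 × cos 54.4° ≈ 1910 km.

1910 km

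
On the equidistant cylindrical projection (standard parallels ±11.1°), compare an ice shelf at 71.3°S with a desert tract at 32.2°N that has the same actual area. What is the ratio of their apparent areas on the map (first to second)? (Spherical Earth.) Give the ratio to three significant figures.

2.64

In the equirectangular projection with standard parallel φ₀ = 11.1° (x = Rλ cos φ₀, y = Rφ), meridians are true-scale (h = 1) and the parallel scale is k = cos φ₀ / cos φ.
Areal scale at 71.3°: h·k = 1.000 × 3.061 = 3.061.
Areal scale at 32.2°: h·k = 1.000 × 1.160 = 1.160.
Ratio = 3.061/1.160 ≈ 2.64.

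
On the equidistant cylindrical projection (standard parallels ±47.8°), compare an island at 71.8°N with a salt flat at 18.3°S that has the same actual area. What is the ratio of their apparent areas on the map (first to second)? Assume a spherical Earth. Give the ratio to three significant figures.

With standard parallel φ₀ = 47.8°, the equirectangular projection gives x = Rλ cos φ₀, y = Rφ, so h = 1 and k = cos 47.8° / cos φ.
Areal scale at 71.8°: h·k = 1.000 × 2.151 = 2.151.
Areal scale at 18.3°: h·k = 1.000 × 0.7075 = 0.7075.
Ratio = 2.151/0.7075 ≈ 3.04.

3.04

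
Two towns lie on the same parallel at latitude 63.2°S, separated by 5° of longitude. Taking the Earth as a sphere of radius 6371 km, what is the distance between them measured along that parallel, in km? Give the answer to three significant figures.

Arc length along a parallel = R cos φ · Δλ (with Δλ in radians).
= 6371 × cos 63.2° × (5° × π/180) = 6371 × 0.4509 × 0.08727 ≈ 251 km.

251 km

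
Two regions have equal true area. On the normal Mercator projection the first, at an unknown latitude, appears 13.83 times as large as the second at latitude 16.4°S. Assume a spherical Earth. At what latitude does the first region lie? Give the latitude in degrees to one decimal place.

75.1°

Mercator areal scale is sec²φ, so apparent-area ratio = sec²φ₁ / sec²φ₂ = cos²φ₂ / cos²φ₁.
cos²φ₂ / cos²φ₁ = 13.83  ⇒  cos φ₁ = cos 16.4° / √13.83 = 0.9593/3.719 = 0.2580.
φ₁ = arccos(0.2580) ≈ 75.1°.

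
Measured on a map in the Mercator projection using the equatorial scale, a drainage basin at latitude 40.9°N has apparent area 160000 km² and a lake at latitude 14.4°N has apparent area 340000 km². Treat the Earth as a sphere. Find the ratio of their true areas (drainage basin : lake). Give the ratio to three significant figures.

0.287

On Mercator the areal scale is sec²φ, so true area = apparent × cos²φ.
True area of drainage basin: 160000 × cos²(40.9°) = 160000 × 0.5713 = 91410 km².
True area of lake: 340000 × cos²(14.4°) = 340000 × 0.9382 = 319000 km².
Ratio = 91410 / 319000 ≈ 0.287.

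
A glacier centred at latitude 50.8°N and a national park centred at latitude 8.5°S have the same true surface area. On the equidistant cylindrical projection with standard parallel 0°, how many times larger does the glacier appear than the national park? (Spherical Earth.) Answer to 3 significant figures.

For the equirectangular projection with φ₀ = 0 (plate carrée), h = 1 along meridians and k = sec φ along parallels.
Areal scale at 50.8°: h·k = 1.000 × 1.582 = 1.582.
Areal scale at 8.5°: h·k = 1.000 × 1.011 = 1.011.
Ratio = 1.582/1.011 ≈ 1.56.

1.56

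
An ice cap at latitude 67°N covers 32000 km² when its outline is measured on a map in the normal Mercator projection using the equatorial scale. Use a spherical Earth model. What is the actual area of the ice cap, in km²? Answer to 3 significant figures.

For Mercator, h = k = sec φ (a conformal cylindrical projection has a single point scale, 1/cos φ).
Areal scale = k² = sec²φ = 1/cos²(67°) = 1/0.3907² = 6.550.
True area = apparent / (areal scale) = 32000 / 6.550 ≈ 4890 km².

4890 km²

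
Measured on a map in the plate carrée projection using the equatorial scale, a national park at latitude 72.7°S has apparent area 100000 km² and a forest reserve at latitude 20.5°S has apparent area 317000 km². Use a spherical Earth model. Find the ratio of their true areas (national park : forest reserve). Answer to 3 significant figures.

Plate carrée has h = 1 and k = sec φ, giving areal scale sec φ; true area = (apparent area) · cos φ.
True area of national park: 100000 × cos(72.7°) = 100000 × 0.2974 = 29740 km².
True area of forest reserve: 317000 × cos(20.5°) = 317000 × 0.9367 = 296900 km².
Ratio = 29740 / 296900 ≈ 0.100.

0.100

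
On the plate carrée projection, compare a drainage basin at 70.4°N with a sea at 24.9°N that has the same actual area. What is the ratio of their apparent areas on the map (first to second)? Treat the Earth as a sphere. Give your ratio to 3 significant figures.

Plate carrée maps x = Rλ, y = Rφ. The meridian scale is h = 1 and the parallel scale is k = 1/cos φ = sec φ.
Areal scale at 70.4°: h·k = 1.000 × 2.981 = 2.981.
Areal scale at 24.9°: h·k = 1.000 × 1.102 = 1.102.
Ratio = 2.981/1.102 ≈ 2.70.

2.70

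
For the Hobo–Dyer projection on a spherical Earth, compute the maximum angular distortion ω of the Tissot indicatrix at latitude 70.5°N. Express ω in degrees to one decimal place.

Hobo–Dyer is a cylindrical equal-area projection with standard parallels at ±37.5°. A cylindrical equal-area projection with standard parallel φ₀ has meridian scale h = cos φ / cos φ₀ and parallel scale k = cos φ₀ / cos φ (so areas are preserved, h·k = 1).
At 70.5°: h = 0.4208, k = 2.377; principal scales a = 2.377, b = 0.4208.
sin(ω/2) = (a − b)/(a + b) = 1.956/2.797 = 0.6992, so ω = 2 arcsin(0.6992) ≈ 88.7°.

88.7°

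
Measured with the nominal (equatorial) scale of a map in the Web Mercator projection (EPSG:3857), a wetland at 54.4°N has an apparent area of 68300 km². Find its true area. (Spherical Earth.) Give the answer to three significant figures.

For Mercator, h = k = sec φ (a conformal cylindrical projection has a single point scale, 1/cos φ).
Areal scale = k² = sec²φ = 1/cos²(54.4°) = 1/0.5821² = 2.951.
True area = apparent / (areal scale) = 68300 / 2.951 ≈ 23100 km².

23100 km²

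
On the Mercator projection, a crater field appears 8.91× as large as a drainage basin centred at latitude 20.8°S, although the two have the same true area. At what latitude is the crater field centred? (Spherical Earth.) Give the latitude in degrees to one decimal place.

On Mercator, (apparent₁)/(apparent₂) = sec²φ₁ / sec²φ₂ when true areas are equal.
cos²φ₂ / cos²φ₁ = 8.91  ⇒  cos φ₁ = cos 20.8° / √8.91 = 0.9348/2.985 = 0.3132.
φ₁ = arccos(0.3132) ≈ 71.7°.

71.7°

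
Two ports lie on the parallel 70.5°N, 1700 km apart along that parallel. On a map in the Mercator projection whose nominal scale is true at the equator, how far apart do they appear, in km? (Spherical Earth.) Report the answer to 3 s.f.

5090 km

The Mercator projection is conformal; its linear scale factor is the same in every direction and equals sec φ = 1/cos φ.
Along the parallel, k = sec 70.5° = 1/0.3338 = 2.996.
Map distance = 1700 × 2.996 ≈ 5090 km.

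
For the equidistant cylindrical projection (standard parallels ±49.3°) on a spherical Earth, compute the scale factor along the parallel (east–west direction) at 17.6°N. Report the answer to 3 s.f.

In the equirectangular projection with standard parallel φ₀ = 49.3° (x = Rλ cos φ₀, y = Rφ), meridians are true-scale (h = 1) and the parallel scale is k = cos φ₀ / cos φ.
k = cos 49.3° / cos 17.6° = 0.6521/0.9532 = 0.6841.

0.684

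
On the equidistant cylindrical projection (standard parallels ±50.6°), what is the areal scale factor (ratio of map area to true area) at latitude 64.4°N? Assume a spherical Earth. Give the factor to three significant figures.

1.47

In the equirectangular projection with standard parallel φ₀ = 50.6° (x = Rλ cos φ₀, y = Rφ), meridians are true-scale (h = 1) and the parallel scale is k = cos φ₀ / cos φ.
Areal scale = h·k = 1 × cos φ₀ / cos φ; at 64.4°, h = 1.000, k = 1.469, so h·k = 1.469.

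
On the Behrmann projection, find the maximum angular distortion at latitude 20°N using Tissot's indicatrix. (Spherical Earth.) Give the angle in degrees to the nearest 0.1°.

9.3°

Behrmann is a cylindrical equal-area projection with standard parallels at ±30°. A cylindrical equal-area projection with standard parallel φ₀ has meridian scale h = cos φ / cos φ₀ and parallel scale k = cos φ₀ / cos φ (so areas are preserved, h·k = 1).
At 20°: h = 1.085, k = 0.9216; principal scales a = 1.085, b = 0.9216.
sin(ω/2) = (a − b)/(a + b) = 0.1635/2.007 = 0.08146, so ω = 2 arcsin(0.08146) ≈ 9.3°.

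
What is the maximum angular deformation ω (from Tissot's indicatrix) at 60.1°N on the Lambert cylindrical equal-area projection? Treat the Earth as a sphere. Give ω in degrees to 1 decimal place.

The Lambert cylindrical equal-area projection is the cylindrical equal-area projection with its standard parallel at the equator (φ₀ = 0). A cylindrical equal-area projection with standard parallel φ₀ has meridian scale h = cos φ / cos φ₀ and parallel scale k = cos φ₀ / cos φ (so areas are preserved, h·k = 1).
At 60.1°: h = 0.4985, k = 2.006; principal scales a = 2.006, b = 0.4985.
sin(ω/2) = (a − b)/(a + b) = 1.508/2.505 = 0.6019, so ω = 2 arcsin(0.6019) ≈ 74.0°.

74.0°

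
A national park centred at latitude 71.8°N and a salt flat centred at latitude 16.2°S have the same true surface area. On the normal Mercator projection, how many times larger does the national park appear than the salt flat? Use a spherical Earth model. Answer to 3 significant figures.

9.45

On Mercator, area is exaggerated by sec²φ = 1/cos²φ.
At 71.8°: sec²(71.8°) = 1/0.3123² = 10.25.
At 16.2°: sec²(16.2°) = 1/0.9603² = 1.084.
Ratio = 10.25/1.084 = cos²(16.2°)/cos²(71.8°) ≈ 9.45.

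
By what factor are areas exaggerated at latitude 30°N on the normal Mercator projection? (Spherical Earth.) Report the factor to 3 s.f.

For Mercator, h = k = sec φ (a conformal cylindrical projection has a single point scale, 1/cos φ).
Areal scale = k² = sec²φ = 1/cos²(30°) = 1/0.8660² = 1.333.

1.33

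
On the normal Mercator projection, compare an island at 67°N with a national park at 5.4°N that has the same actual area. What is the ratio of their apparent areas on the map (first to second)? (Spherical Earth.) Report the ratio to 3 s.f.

Mercator areal scale is sec²φ.
At 67°: sec²(67°) = 1/0.3907² = 6.550.
At 5.4°: sec²(5.4°) = 1/0.9956² = 1.009.
Ratio = 6.550/1.009 = cos²(5.4°)/cos²(67°) ≈ 6.49.

6.49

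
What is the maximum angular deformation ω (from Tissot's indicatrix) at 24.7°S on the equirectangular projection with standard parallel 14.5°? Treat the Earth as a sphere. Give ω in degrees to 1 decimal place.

The equidistant cylindrical projection with φ₀ = 14.5° has h = 1 (meridians true) and k = cos φ₀ / cos φ along parallels.
At 24.7°: h = 1.000, k = 1.066; principal scales a = 1.066, b = 1.000.
sin(ω/2) = (a − b)/(a + b) = 0.06565/2.066 = 0.03178, so ω = 2 arcsin(0.03178) ≈ 3.6°.

3.6°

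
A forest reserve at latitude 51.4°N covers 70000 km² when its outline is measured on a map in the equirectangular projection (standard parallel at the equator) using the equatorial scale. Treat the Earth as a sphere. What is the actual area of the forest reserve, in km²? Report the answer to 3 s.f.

In the plate carrée (x = Rλ, y = Rφ), meridians are true-scale (h = 1) and parallels are stretched by k = sec φ.
Areal scale = h·k = 1 × sec φ; at 51.4°, h = 1.000, k = 1.603, so h·k = 1.603.
True area = apparent / (areal scale) = 70000 / 1.603 ≈ 43700 km².

43700 km²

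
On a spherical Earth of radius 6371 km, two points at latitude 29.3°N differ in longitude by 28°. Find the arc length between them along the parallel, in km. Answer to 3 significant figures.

2720 km

Arc length along a parallel = R cos φ · Δλ (with Δλ in radians).
= 6371 × cos 29.3° × (28° × π/180) = 6371 × 0.8721 × 0.4887 ≈ 2720 km.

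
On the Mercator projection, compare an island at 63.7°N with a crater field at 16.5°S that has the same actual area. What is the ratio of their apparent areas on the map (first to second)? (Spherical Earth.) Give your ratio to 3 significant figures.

Mercator is conformal with k = sec φ, so areal scale = k² = sec²φ.
At 63.7°: sec²(63.7°) = 1/0.4431² = 5.094.
At 16.5°: sec²(16.5°) = 1/0.9588² = 1.088.
Ratio = 5.094/1.088 = cos²(16.5°)/cos²(63.7°) ≈ 4.68.

4.68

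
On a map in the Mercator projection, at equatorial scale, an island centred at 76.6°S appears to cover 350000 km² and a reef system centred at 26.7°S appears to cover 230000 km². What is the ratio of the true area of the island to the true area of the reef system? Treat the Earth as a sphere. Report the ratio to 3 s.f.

0.102

Since Mercator area scale is 1/cos²φ, the true area equals the apparent area multiplied by cos²φ.
True area of island: 350000 × cos²(76.6°) = 350000 × 0.05371 = 18800 km².
True area of reef system: 230000 × cos²(26.7°) = 230000 × 0.7981 = 183600 km².
Ratio = 18800 / 183600 ≈ 0.102.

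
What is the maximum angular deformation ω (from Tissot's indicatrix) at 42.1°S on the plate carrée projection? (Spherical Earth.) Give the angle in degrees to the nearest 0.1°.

17.0°

For the equirectangular projection with φ₀ = 0 (plate carrée), h = 1 along meridians and k = sec φ along parallels.
At 42.1°: h = 1.000, k = 1.348; principal scales a = 1.348, b = 1.000.
sin(ω/2) = (a − b)/(a + b) = 0.3478/2.348 = 0.1481, so ω = 2 arcsin(0.1481) ≈ 17.0°.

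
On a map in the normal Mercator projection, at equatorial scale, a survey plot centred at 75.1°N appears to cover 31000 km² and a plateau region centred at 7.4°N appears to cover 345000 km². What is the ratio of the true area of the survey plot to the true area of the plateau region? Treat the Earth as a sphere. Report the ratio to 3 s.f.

0.00604

Mercator's areal exaggeration is sec²φ; hence true area = (apparent area) · cos²φ.
True area of survey plot: 31000 × cos²(75.1°) = 31000 × 0.06612 = 2050 km².
True area of plateau region: 345000 × cos²(7.4°) = 345000 × 0.9834 = 339300 km².
Ratio = 2050 / 339300 ≈ 0.00604.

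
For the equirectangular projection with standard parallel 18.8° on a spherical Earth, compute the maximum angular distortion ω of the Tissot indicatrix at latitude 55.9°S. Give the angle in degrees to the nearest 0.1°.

With standard parallel φ₀ = 18.8°, the equirectangular projection gives x = Rλ cos φ₀, y = Rφ, so h = 1 and k = cos 18.8° / cos φ.
At 55.9°: h = 1.000, k = 1.689; principal scales a = 1.689, b = 1.000.
sin(ω/2) = (a − b)/(a + b) = 0.6885/2.689 = 0.2561, so ω = 2 arcsin(0.2561) ≈ 29.7°.

29.7°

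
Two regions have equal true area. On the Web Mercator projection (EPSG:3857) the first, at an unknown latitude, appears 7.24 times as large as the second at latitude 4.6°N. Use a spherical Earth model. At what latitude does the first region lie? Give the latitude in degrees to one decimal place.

68.3°

For equal true areas on Mercator, apparent areas scale as sec²φ, so the ratio is cos²φ₂ / cos²φ₁.
cos²φ₂ / cos²φ₁ = 7.24  ⇒  cos φ₁ = cos 4.6° / √7.24 = 0.9968/2.691 = 0.3704.
φ₁ = arccos(0.3704) ≈ 68.3°.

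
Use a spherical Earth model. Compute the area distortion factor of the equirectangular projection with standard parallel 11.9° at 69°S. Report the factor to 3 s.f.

In the equirectangular projection with standard parallel φ₀ = 11.9° (x = Rλ cos φ₀, y = Rφ), meridians are true-scale (h = 1) and the parallel scale is k = cos φ₀ / cos φ.
Areal scale = h·k = 1 × cos φ₀ / cos φ; at 69°, h = 1.000, k = 2.730, so h·k = 2.730.

2.73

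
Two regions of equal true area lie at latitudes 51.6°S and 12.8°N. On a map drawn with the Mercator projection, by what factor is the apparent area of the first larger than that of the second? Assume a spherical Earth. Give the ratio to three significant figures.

Mercator is conformal with k = sec φ, so areal scale = k² = sec²φ.
At 51.6°: sec²(51.6°) = 1/0.6211² = 2.592.
At 12.8°: sec²(12.8°) = 1/0.9751² = 1.052.
Ratio = 2.592/1.052 = cos²(12.8°)/cos²(51.6°) ≈ 2.46.

2.46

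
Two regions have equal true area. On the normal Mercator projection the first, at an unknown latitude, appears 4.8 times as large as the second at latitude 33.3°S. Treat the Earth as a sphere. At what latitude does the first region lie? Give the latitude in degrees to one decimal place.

On Mercator, (apparent₁)/(apparent₂) = sec²φ₁ / sec²φ₂ when true areas are equal.
cos²φ₂ / cos²φ₁ = 4.8  ⇒  cos φ₁ = cos 33.3° / √4.8 = 0.8358/2.191 = 0.3815.
φ₁ = arccos(0.3815) ≈ 67.6°.

67.6°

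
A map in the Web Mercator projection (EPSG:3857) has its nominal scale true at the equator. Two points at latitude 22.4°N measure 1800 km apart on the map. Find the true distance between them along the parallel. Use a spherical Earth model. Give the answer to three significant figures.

1660 km

For Mercator, h = k = sec φ (a conformal cylindrical projection has a single point scale, 1/cos φ).
Along the parallel at 22.4°, map distances are exaggerated by k = sec 22.4° = 1.082.
True distance = 1800 / 1.082 = 1800 × cos 22.4° ≈ 1660 km.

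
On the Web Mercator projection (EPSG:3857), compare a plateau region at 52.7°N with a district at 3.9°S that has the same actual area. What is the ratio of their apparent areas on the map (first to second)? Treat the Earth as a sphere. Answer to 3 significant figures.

Mercator is conformal with k = sec φ, so areal scale = k² = sec²φ.
At 52.7°: sec²(52.7°) = 1/0.6060² = 2.723.
At 3.9°: sec²(3.9°) = 1/0.9977² = 1.005.
Ratio = 2.723/1.005 = cos²(3.9°)/cos²(52.7°) ≈ 2.71.

2.71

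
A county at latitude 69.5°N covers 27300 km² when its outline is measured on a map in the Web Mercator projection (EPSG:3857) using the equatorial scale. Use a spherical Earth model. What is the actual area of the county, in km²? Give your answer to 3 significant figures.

3350 km²

For Mercator, h = k = sec φ (a conformal cylindrical projection has a single point scale, 1/cos φ).
Areal scale = k² = sec²φ = 1/cos²(69.5°) = 1/0.3502² = 8.154.
True area = apparent / (areal scale) = 27300 / 8.154 ≈ 3350 km².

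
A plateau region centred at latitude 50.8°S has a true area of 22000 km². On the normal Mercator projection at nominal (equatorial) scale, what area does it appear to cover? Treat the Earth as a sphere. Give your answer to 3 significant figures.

Mercator is conformal, so the point scale is isotropic: h = k = sec φ = 1/cos φ.
Areal scale = k² = sec²φ = 1/cos²(50.8°) = 1/0.6320² = 2.503.
Apparent area = 22000 × 2.503 ≈ 55100 km².

55100 km²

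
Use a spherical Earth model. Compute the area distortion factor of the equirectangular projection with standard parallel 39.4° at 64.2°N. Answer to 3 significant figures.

1.78

The equidistant cylindrical projection with φ₀ = 39.4° has h = 1 (meridians true) and k = cos φ₀ / cos φ along parallels.
Areal scale = h·k = 1 × cos φ₀ / cos φ; at 64.2°, h = 1.000, k = 1.775, so h·k = 1.775.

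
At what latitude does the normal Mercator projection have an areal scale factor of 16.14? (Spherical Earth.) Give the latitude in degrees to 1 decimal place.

75.6°

Mercator areal scale is sec²φ.
sec²φ = 16.14  ⇒  cos²φ = 0.06196  ⇒  cos φ = 0.2489.
φ = arccos(0.2489) ≈ 75.6°.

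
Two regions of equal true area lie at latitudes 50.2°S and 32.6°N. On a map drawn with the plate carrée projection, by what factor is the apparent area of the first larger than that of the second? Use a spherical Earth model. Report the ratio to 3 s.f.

For the equirectangular projection with φ₀ = 0 (plate carrée), h = 1 along meridians and k = sec φ along parallels.
Areal scale at 50.2°: h·k = 1.000 × 1.562 = 1.562.
Areal scale at 32.6°: h·k = 1.000 × 1.187 = 1.187.
Ratio = 1.562/1.187 ≈ 1.32.

1.32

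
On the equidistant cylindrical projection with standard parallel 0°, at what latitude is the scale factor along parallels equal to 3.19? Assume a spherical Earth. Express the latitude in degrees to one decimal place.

Plate carrée: h = 1, k = sec φ along parallels.
sec φ = 3.19  ⇒  cos φ = 0.3135  ⇒  φ ≈ 71.7°.

71.7°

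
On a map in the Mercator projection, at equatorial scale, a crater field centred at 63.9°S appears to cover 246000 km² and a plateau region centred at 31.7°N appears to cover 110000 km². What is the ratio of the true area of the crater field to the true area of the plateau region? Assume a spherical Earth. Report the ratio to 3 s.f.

0.598

Since Mercator area scale is 1/cos²φ, the true area equals the apparent area multiplied by cos²φ.
True area of crater field: 246000 × cos²(63.9°) = 246000 × 0.1935 = 47610 km².
True area of plateau region: 110000 × cos²(31.7°) = 110000 × 0.7239 = 79630 km².
Ratio = 47610 / 79630 ≈ 0.598.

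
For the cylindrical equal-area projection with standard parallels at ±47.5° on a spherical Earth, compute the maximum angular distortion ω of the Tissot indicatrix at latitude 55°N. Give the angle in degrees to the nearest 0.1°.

18.7°

Cylindrical equal-area (φ₀ = 47.5°): h = cos φ / cos 47.5° along meridians, k = cos 47.5° / cos φ along parallels; h·k = 1.
At 55°: h = 0.8490, k = 1.178; principal scales a = 1.178, b = 0.8490.
sin(ω/2) = (a − b)/(a + b) = 0.3289/2.027 = 0.1622, so ω = 2 arcsin(0.1622) ≈ 18.7°.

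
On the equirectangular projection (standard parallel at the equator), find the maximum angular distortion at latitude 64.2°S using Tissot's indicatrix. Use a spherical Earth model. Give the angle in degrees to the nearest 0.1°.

For the equirectangular projection with φ₀ = 0 (plate carrée), h = 1 along meridians and k = sec φ along parallels.
At 64.2°: h = 1.000, k = 2.298; principal scales a = 2.298, b = 1.000.
sin(ω/2) = (a − b)/(a + b) = 1.298/3.298 = 0.3935, so ω = 2 arcsin(0.3935) ≈ 46.3°.

46.3°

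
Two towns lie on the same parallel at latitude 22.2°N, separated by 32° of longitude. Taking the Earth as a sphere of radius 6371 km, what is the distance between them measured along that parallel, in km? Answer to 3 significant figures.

Arc length along a parallel = R cos φ · Δλ (with Δλ in radians).
= 6371 × cos 22.2° × (32° × π/180) = 6371 × 0.9259 × 0.5585 ≈ 3290 km.

3290 km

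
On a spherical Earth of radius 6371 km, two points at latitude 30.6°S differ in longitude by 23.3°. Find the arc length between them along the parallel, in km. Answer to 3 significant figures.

Arc length along a parallel = R cos φ · Δλ (with Δλ in radians).
= 6371 × cos 30.6° × (23.3° × π/180) = 6371 × 0.8607 × 0.4067 ≈ 2230 km.

2230 km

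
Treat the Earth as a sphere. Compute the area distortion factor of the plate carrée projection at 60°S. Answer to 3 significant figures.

2.00

Plate carrée maps x = Rλ, y = Rφ. The meridian scale is h = 1 and the parallel scale is k = 1/cos φ = sec φ.
Areal scale = h·k = 1 × sec φ; at 60°, h = 1.000, k = 2.000, so h·k = 2.000.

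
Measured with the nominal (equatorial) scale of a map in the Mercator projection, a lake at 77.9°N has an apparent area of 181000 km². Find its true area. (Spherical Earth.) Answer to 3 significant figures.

7950 km²

Mercator is conformal, so the point scale is isotropic: h = k = sec φ = 1/cos φ.
Areal scale = k² = sec²φ = 1/cos²(77.9°) = 1/0.2096² = 22.76.
True area = apparent / (areal scale) = 181000 / 22.76 ≈ 7950 km².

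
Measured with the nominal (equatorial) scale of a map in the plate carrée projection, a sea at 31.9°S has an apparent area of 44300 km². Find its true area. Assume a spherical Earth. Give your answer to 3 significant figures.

37600 km²

Plate carrée maps x = Rλ, y = Rφ. The meridian scale is h = 1 and the parallel scale is k = 1/cos φ = sec φ.
Areal scale = h·k = 1 × sec φ; at 31.9°, h = 1.000, k = 1.178, so h·k = 1.178.
True area = apparent / (areal scale) = 44300 / 1.178 ≈ 37600 km².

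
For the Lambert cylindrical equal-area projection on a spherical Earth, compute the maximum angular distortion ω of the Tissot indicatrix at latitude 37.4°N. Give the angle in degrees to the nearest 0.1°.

26.1°

The Lambert cylindrical equal-area projection is the cylindrical equal-area projection with its standard parallel at the equator (φ₀ = 0). A cylindrical equal-area projection with standard parallel φ₀ has meridian scale h = cos φ / cos φ₀ and parallel scale k = cos φ₀ / cos φ (so areas are preserved, h·k = 1).
At 37.4°: h = 0.7944, k = 1.259; principal scales a = 1.259, b = 0.7944.
sin(ω/2) = (a − b)/(a + b) = 0.4644/2.053 = 0.2262, so ω = 2 arcsin(0.2262) ≈ 26.1°.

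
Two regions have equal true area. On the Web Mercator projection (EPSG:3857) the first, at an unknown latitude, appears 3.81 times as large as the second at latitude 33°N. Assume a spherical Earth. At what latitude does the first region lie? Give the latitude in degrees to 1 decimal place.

64.6°

On Mercator, (apparent₁)/(apparent₂) = sec²φ₁ / sec²φ₂ when true areas are equal.
cos²φ₂ / cos²φ₁ = 3.81  ⇒  cos φ₁ = cos 33° / √3.81 = 0.8387/1.952 = 0.4297.
φ₁ = arccos(0.4297) ≈ 64.6°.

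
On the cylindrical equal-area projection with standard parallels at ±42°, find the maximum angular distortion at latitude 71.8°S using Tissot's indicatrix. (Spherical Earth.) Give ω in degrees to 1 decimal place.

For cylindrical equal-area with standard parallel φ₀, h = cos φ / cos φ₀ and k = cos φ₀ / cos φ, so h·k = 1.
At 71.8°: h = 0.4203, k = 2.379; principal scales a = 2.379, b = 0.4203.
sin(ω/2) = (a − b)/(a + b) = 1.959/2.800 = 0.6998, so ω = 2 arcsin(0.6998) ≈ 88.8°.

88.8°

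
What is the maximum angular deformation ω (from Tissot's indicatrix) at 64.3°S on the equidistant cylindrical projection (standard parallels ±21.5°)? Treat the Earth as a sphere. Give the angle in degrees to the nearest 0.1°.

42.7°

With standard parallel φ₀ = 21.5°, the equirectangular projection gives x = Rλ cos φ₀, y = Rφ, so h = 1 and k = cos 21.5° / cos φ.
At 64.3°: h = 1.000, k = 2.146; principal scales a = 2.146, b = 1.000.
sin(ω/2) = (a − b)/(a + b) = 1.146/3.146 = 0.3642, so ω = 2 arcsin(0.3642) ≈ 42.7°.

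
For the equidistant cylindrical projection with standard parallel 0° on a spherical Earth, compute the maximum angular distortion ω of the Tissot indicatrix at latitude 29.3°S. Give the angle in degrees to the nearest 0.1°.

7.8°

Plate carrée maps x = Rλ, y = Rφ. The meridian scale is h = 1 and the parallel scale is k = 1/cos φ = sec φ.
At 29.3°: h = 1.000, k = 1.147; principal scales a = 1.147, b = 1.000.
sin(ω/2) = (a − b)/(a + b) = 0.1467/2.147 = 0.06834, so ω = 2 arcsin(0.06834) ≈ 7.8°.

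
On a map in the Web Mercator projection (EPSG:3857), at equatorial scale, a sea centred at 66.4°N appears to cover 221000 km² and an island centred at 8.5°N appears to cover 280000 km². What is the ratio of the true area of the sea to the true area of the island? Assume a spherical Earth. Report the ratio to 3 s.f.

Since Mercator area scale is 1/cos²φ, the true area equals the apparent area multiplied by cos²φ.
True area of sea: 221000 × cos²(66.4°) = 221000 × 0.1603 = 35420 km².
True area of island: 280000 × cos²(8.5°) = 280000 × 0.9782 = 273900 km².
Ratio = 35420 / 273900 ≈ 0.129.

0.129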